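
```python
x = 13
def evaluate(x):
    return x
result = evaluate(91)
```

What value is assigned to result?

Step 1: Global x = 13.
Step 2: evaluate(91) takes parameter x = 91, which shadows the global.
Step 3: result = 91

The answer is 91.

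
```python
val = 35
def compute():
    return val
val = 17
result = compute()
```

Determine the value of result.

Step 1: val is first set to 35, then reassigned to 17.
Step 2: compute() is called after the reassignment, so it looks up the current global val = 17.
Step 3: result = 17

The answer is 17.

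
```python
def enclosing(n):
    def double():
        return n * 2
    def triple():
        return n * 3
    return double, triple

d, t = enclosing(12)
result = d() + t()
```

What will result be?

Step 1: Both closures capture the same n = 12.
Step 2: d() = 12 * 2 = 24, t() = 12 * 3 = 36.
Step 3: result = 24 + 36 = 60

The answer is 60.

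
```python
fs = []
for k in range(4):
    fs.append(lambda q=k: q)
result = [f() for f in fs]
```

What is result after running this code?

Step 1: Default arg q=k captures k at each iteration.
Step 2: Each lambda has its own default: 0, 1, ..., 3.
Step 3: result = [0, 1, 2, 3]

The answer is [0, 1, 2, 3].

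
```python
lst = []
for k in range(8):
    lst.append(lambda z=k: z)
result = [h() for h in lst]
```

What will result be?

Step 1: Default arg z=k captures k at each iteration.
Step 2: Each lambda has its own default: 0, 1, ..., 7.
Step 3: result = [0, 1, 2, 3, 4, 5, 6, 7]

The answer is [0, 1, 2, 3, 4, 5, 6, 7].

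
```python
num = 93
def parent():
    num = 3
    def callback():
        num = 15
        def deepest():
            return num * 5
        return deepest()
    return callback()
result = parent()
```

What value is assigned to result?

Step 1: deepest() looks up num through LEGB: not local, finds num = 15 in enclosing callback().
Step 2: Returns 15 * 5 = 75.
Step 3: result = 75

The answer is 75.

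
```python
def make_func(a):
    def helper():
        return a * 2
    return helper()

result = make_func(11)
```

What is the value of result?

Step 1: make_func(11) binds parameter a = 11.
Step 2: helper() accesses a = 11 from enclosing scope.
Step 3: result = 11 * 2 = 22

The answer is 22.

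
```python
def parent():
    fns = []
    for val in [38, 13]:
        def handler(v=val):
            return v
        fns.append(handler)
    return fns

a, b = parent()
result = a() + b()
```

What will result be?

Step 1: Default argument v=val captures val at each iteration.
Step 2: a() returns 38 (captured at first iteration), b() returns 13 (captured at second).
Step 3: result = 38 + 13 = 51

The answer is 51.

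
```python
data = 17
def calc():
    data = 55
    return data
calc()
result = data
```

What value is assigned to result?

Step 1: data = 17 globally.
Step 2: calc() creates a LOCAL data = 55 (no global keyword!).
Step 3: The global data is unchanged. result = 17

The answer is 17.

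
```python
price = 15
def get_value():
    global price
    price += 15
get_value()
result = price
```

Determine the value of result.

Step 1: price = 15 globally.
Step 2: get_value() modifies global price: price += 15 = 30.
Step 3: result = 30

The answer is 30.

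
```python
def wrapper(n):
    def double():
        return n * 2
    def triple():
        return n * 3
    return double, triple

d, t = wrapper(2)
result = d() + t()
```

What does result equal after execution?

Step 1: Both closures capture the same n = 2.
Step 2: d() = 2 * 2 = 4, t() = 2 * 3 = 6.
Step 3: result = 4 + 6 = 10

The answer is 10.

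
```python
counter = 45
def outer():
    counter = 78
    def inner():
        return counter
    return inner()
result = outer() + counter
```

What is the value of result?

Step 1: Global counter = 45. outer() shadows with counter = 78.
Step 2: inner() returns enclosing counter = 78. outer() = 78.
Step 3: result = 78 + global counter (45) = 123

The answer is 123.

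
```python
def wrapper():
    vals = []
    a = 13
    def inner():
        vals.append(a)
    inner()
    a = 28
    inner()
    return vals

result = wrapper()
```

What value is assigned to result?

Step 1: a = 13. inner() appends current a to vals.
Step 2: First inner(): appends 13. Then a = 28.
Step 3: Second inner(): appends 28 (closure sees updated a). result = [13, 28]

The answer is [13, 28].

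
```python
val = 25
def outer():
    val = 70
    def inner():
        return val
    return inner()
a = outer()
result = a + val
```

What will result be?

Step 1: outer() has local val = 70. inner() reads from enclosing.
Step 2: outer() returns 70. Global val = 25 unchanged.
Step 3: result = 70 + 25 = 95

The answer is 95.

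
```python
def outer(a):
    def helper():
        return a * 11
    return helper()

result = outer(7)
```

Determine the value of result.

Step 1: outer(7) binds parameter a = 7.
Step 2: helper() accesses a = 7 from enclosing scope.
Step 3: result = 7 * 11 = 77

The answer is 77.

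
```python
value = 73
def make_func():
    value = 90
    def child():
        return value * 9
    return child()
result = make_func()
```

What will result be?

Step 1: make_func() shadows global value with value = 90.
Step 2: child() finds value = 90 in enclosing scope, computes 90 * 9 = 810.
Step 3: result = 810

The answer is 810.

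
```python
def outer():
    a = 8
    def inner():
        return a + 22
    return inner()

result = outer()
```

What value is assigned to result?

Step 1: outer() defines a = 8.
Step 2: inner() reads a = 8 from enclosing scope, returns 8 + 22 = 30.
Step 3: result = 30

The answer is 30.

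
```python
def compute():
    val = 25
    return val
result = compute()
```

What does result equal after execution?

Step 1: compute() defines val = 25 in its local scope.
Step 2: return val finds the local variable val = 25.
Step 3: result = 25

The answer is 25.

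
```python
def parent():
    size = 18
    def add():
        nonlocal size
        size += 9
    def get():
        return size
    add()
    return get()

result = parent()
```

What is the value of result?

Step 1: size = 18. add() modifies it via nonlocal, get() reads it.
Step 2: add() makes size = 18 + 9 = 27.
Step 3: get() returns 27. result = 27

The answer is 27.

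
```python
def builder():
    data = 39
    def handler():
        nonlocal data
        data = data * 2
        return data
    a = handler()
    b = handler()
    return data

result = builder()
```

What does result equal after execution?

Step 1: data starts at 39.
Step 2: First handler(): data = 39 * 2 = 78.
Step 3: Second handler(): data = 78 * 2 = 156.
Step 4: result = 156

The answer is 156.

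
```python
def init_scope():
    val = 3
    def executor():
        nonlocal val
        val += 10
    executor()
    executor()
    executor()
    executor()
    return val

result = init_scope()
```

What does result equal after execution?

Step 1: val starts at 3.
Step 2: executor() is called 4 times, each adding 10.
Step 3: val = 3 + 10 * 4 = 43

The answer is 43.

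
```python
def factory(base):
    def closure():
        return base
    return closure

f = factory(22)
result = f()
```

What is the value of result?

Step 1: factory(22) creates closure capturing base = 22.
Step 2: f() returns the captured base = 22.
Step 3: result = 22

The answer is 22.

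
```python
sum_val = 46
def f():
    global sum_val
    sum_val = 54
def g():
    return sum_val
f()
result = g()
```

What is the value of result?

Step 1: sum_val = 46.
Step 2: f() sets global sum_val = 54.
Step 3: g() reads global sum_val = 54. result = 54

The answer is 54.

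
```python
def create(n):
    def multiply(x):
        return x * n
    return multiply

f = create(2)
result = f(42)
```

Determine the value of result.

Step 1: create(2) returns multiply closure with n = 2.
Step 2: f(42) computes 42 * 2 = 84.
Step 3: result = 84

The answer is 84.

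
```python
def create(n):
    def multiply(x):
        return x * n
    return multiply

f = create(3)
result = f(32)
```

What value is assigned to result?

Step 1: create(3) returns multiply closure with n = 3.
Step 2: f(32) computes 32 * 3 = 96.
Step 3: result = 96

The answer is 96.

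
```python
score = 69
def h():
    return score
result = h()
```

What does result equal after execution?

Step 1: score = 69 is defined in the global scope.
Step 2: h() looks up score. No local score exists, so Python checks the global scope via LEGB rule and finds score = 69.
Step 3: result = 69

The answer is 69.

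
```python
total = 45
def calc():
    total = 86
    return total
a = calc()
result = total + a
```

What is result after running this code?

Step 1: Global total = 45. calc() returns local total = 86.
Step 2: a = 86. Global total still = 45.
Step 3: result = 45 + 86 = 131

The answer is 131.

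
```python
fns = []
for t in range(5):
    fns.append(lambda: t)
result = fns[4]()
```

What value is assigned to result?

Step 1: The loop creates 5 lambdas, all referencing the same variable t.
Step 2: After the loop, t = 4 (final value).
Step 3: fns[4]() looks up t at call time and finds 4. This is the late binding gotcha. result = 4

The answer is 4.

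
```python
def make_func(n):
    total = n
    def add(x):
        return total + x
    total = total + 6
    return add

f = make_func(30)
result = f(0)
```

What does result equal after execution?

Step 1: make_func(30) sets total = 30, then total = 30 + 6 = 36.
Step 2: Closures capture by reference, so add sees total = 36.
Step 3: f(0) returns 36 + 0 = 36

The answer is 36.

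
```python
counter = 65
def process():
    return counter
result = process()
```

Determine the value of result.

Step 1: counter = 65 is defined in the global scope.
Step 2: process() looks up counter. No local counter exists, so Python checks the global scope via LEGB rule and finds counter = 65.
Step 3: result = 65

The answer is 65.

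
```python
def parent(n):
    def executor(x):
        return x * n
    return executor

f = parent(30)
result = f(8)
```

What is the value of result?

Step 1: parent(30) creates a closure capturing n = 30.
Step 2: f(8) computes 8 * 30 = 240.
Step 3: result = 240

The answer is 240.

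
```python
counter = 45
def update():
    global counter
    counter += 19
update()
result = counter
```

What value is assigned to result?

Step 1: counter = 45 globally.
Step 2: update() modifies global counter: counter += 19 = 64.
Step 3: result = 64

The answer is 64.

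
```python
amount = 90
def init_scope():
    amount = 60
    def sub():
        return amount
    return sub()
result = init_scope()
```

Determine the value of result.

Step 1: amount = 90 globally, but init_scope() defines amount = 60 locally.
Step 2: sub() looks up amount. Not in local scope, so checks enclosing scope (init_scope) and finds amount = 60.
Step 3: result = 60

The answer is 60.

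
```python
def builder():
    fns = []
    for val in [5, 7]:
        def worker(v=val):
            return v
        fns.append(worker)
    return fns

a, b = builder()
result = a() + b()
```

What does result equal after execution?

Step 1: Default argument v=val captures val at each iteration.
Step 2: a() returns 5 (captured at first iteration), b() returns 7 (captured at second).
Step 3: result = 5 + 7 = 12

The answer is 12.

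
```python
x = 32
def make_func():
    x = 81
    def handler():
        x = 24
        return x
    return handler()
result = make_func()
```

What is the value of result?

Step 1: Three scopes define x: global (32), make_func (81), handler (24).
Step 2: handler() has its own local x = 24, which shadows both enclosing and global.
Step 3: result = 24 (local wins in LEGB)

The answer is 24.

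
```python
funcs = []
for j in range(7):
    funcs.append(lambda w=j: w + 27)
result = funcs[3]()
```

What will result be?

Step 1: Default argument w=j captures j's value at definition time.
Step 2: funcs[3] was defined when j = 3, so w defaults to 3.
Step 3: result = 3 + 27 = 30 (default arg fixes the late binding issue)

The answer is 30.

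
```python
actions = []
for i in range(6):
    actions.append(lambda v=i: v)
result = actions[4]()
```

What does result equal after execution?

Step 1: Default argument v=i captures i's value at each iteration.
Step 2: actions[4] captured v = 4 when i was 4.
Step 3: result = 4

The answer is 4.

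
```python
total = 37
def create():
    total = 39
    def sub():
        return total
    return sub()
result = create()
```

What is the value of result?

Step 1: total = 37 globally, but create() defines total = 39 locally.
Step 2: sub() looks up total. Not in local scope, so checks enclosing scope (create) and finds total = 39.
Step 3: result = 39

The answer is 39.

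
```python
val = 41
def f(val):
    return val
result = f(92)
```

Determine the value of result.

Step 1: Global val = 41.
Step 2: f(92) takes parameter val = 92, which shadows the global.
Step 3: result = 92

The answer is 92.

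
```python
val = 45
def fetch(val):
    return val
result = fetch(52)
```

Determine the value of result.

Step 1: Global val = 45.
Step 2: fetch(52) takes parameter val = 52, which shadows the global.
Step 3: result = 52

The answer is 52.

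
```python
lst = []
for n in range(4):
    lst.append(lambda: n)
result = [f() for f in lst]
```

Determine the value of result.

Step 1: All 4 lambdas share the same variable n.
Step 2: After the loop, n = 3.
Step 3: Each call returns 3. result = [3, 3, 3, 3]

The answer is [3, 3, 3, 3].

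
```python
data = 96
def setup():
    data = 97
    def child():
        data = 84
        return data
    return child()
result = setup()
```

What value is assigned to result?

Step 1: Three scopes define data: global (96), setup (97), child (84).
Step 2: child() has its own local data = 84, which shadows both enclosing and global.
Step 3: result = 84 (local wins in LEGB)

The answer is 84.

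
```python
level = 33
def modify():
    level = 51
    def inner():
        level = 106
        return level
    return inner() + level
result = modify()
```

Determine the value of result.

Step 1: modify() has local level = 51. inner() has local level = 106.
Step 2: inner() returns its local level = 106.
Step 3: modify() returns 106 + its own level (51) = 157

The answer is 157.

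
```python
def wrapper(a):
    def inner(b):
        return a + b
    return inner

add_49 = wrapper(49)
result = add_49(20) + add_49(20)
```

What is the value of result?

Step 1: add_49 captures a = 49.
Step 2: add_49(20) = 49 + 20 = 69, called twice.
Step 3: result = 69 + 69 = 138

The answer is 138.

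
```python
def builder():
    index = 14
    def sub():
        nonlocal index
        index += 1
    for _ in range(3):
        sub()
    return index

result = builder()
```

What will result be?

Step 1: index = 14.
Step 2: sub() is called 3 times in a loop, each adding 1 via nonlocal.
Step 3: index = 14 + 1 * 3 = 17

The answer is 17.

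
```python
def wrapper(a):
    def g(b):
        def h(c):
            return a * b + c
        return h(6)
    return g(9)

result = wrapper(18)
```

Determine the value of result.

Step 1: a = 18, b = 9, c = 6.
Step 2: h() computes a * b + c = 18 * 9 + 6 = 168.
Step 3: result = 168

The answer is 168.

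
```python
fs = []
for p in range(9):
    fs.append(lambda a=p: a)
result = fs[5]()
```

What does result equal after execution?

Step 1: Default argument a=p captures p's value at each iteration.
Step 2: fs[5] captured a = 5 when p was 5.
Step 3: result = 5

The answer is 5.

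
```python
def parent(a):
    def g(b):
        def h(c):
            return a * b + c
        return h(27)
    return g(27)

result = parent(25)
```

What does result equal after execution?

Step 1: a = 25, b = 27, c = 27.
Step 2: h() computes a * b + c = 25 * 27 + 27 = 702.
Step 3: result = 702

The answer is 702.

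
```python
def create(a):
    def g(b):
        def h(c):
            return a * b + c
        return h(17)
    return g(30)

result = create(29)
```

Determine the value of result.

Step 1: a = 29, b = 30, c = 17.
Step 2: h() computes a * b + c = 29 * 30 + 17 = 887.
Step 3: result = 887

The answer is 887.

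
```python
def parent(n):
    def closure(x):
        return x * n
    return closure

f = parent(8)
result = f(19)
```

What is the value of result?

Step 1: parent(8) creates a closure capturing n = 8.
Step 2: f(19) computes 19 * 8 = 152.
Step 3: result = 152

The answer is 152.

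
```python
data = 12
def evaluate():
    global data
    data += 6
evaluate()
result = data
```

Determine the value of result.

Step 1: data = 12 globally.
Step 2: evaluate() modifies global data: data += 6 = 18.
Step 3: result = 18

The answer is 18.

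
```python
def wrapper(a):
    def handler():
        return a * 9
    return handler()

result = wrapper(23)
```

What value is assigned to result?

Step 1: wrapper(23) binds parameter a = 23.
Step 2: handler() accesses a = 23 from enclosing scope.
Step 3: result = 23 * 9 = 207

The answer is 207.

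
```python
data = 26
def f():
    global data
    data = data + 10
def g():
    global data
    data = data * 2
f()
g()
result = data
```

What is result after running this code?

Step 1: data = 26.
Step 2: f() adds 10: data = 26 + 10 = 36.
Step 3: g() doubles: data = 36 * 2 = 72.
Step 4: result = 72

The answer is 72.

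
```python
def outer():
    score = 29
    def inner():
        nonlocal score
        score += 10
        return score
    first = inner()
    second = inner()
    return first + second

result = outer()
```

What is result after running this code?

Step 1: score starts at 29.
Step 2: First call: score = 29 + 10 = 39, returns 39.
Step 3: Second call: score = 39 + 10 = 49, returns 49.
Step 4: result = 39 + 49 = 88

The answer is 88.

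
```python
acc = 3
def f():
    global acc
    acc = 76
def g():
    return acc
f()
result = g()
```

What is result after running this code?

Step 1: acc = 3.
Step 2: f() sets global acc = 76.
Step 3: g() reads global acc = 76. result = 76

The answer is 76.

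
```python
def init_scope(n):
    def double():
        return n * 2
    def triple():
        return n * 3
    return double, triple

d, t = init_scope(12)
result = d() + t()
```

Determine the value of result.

Step 1: Both closures capture the same n = 12.
Step 2: d() = 12 * 2 = 24, t() = 12 * 3 = 36.
Step 3: result = 24 + 36 = 60

The answer is 60.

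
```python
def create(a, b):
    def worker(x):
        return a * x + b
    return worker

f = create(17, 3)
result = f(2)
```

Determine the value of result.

Step 1: create(17, 3) captures a = 17, b = 3.
Step 2: f(2) computes 17 * 2 + 3 = 37.
Step 3: result = 37

The answer is 37.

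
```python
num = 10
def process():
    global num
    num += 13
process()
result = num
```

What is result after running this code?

Step 1: num = 10 globally.
Step 2: process() modifies global num: num += 13 = 23.
Step 3: result = 23

The answer is 23.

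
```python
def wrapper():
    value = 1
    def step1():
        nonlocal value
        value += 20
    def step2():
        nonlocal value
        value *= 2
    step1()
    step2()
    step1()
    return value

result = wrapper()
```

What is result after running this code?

Step 1: value = 1.
Step 2: step1(): value = 1 + 20 = 21.
Step 3: step2(): value = 21 * 2 = 42.
Step 4: step1(): value = 42 + 20 = 62. result = 62

The answer is 62.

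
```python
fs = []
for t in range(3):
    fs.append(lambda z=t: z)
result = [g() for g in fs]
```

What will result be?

Step 1: Default arg z=t captures t at each iteration.
Step 2: Each lambda has its own default: 0, 1, ..., 2.
Step 3: result = [0, 1, 2]

The answer is [0, 1, 2].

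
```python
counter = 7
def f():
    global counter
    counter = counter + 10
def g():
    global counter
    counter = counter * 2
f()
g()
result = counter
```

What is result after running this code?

Step 1: counter = 7.
Step 2: f() adds 10: counter = 7 + 10 = 17.
Step 3: g() doubles: counter = 17 * 2 = 34.
Step 4: result = 34

The answer is 34.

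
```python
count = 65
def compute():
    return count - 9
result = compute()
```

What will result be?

Step 1: count = 65 is defined globally.
Step 2: compute() looks up count from global scope = 65, then computes 65 - 9 = 56.
Step 3: result = 56

The answer is 56.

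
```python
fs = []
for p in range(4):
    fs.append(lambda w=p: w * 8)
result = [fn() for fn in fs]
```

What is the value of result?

Step 1: Default arg w=p captures p at each iteration.
Step 2: fs[k] has w defaulting to k, returns k * 8.
Step 3: result = [0, 8, 16, 24]

The answer is [0, 8, 16, 24].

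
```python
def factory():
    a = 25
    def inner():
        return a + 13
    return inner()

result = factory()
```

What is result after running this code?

Step 1: factory() defines a = 25.
Step 2: inner() reads a = 25 from enclosing scope, returns 25 + 13 = 38.
Step 3: result = 38

The answer is 38.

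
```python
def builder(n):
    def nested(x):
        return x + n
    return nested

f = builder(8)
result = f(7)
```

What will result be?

Step 1: builder(8) creates a closure that captures n = 8.
Step 2: f(7) calls the closure with x = 7, returning 7 + 8 = 15.
Step 3: result = 15

The answer is 15.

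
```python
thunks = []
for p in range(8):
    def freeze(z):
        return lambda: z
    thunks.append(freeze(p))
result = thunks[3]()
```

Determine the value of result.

Step 1: freeze(p) creates a new scope capturing z = p at call time.
Step 2: thunks[3] = freeze(3), so its lambda captures z = 3.
Step 3: result = 3 (closure factory fixes late binding)

The answer is 3.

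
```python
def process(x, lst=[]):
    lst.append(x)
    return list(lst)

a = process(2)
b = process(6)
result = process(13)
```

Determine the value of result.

Step 1: Default list is shared. list() creates copies for return values.
Step 2: Internal list grows: [2] -> [2, 6] -> [2, 6, 13].
Step 3: result = [2, 6, 13]

The answer is [2, 6, 13].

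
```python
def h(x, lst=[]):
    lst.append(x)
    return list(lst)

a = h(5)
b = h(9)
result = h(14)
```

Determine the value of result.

Step 1: Default list is shared. list() creates copies for return values.
Step 2: Internal list grows: [5] -> [5, 9] -> [5, 9, 14].
Step 3: result = [5, 9, 14]

The answer is [5, 9, 14].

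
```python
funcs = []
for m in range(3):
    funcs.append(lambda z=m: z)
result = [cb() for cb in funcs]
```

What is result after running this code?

Step 1: Default arg z=m captures m at each iteration.
Step 2: Each lambda has its own default: 0, 1, ..., 2.
Step 3: result = [0, 1, 2]

The answer is [0, 1, 2].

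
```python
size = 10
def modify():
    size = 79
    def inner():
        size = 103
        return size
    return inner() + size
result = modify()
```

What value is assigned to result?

Step 1: modify() has local size = 79. inner() has local size = 103.
Step 2: inner() returns its local size = 103.
Step 3: modify() returns 103 + its own size (79) = 182

The answer is 182.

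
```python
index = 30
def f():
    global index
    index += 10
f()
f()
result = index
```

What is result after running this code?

Step 1: index = 30.
Step 2: First f(): index = 30 + 10 = 40.
Step 3: Second f(): index = 40 + 10 = 50. result = 50

The answer is 50.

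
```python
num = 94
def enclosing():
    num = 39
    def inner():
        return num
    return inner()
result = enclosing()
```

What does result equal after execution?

Step 1: num = 94 globally, but enclosing() defines num = 39 locally.
Step 2: inner() looks up num. Not in local scope, so checks enclosing scope (enclosing) and finds num = 39.
Step 3: result = 39

The answer is 39.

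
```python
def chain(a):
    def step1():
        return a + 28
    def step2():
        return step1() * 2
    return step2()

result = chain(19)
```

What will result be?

Step 1: chain(19) captures a = 19.
Step 2: step2() calls step1() which returns 19 + 28 = 47.
Step 3: step2() returns 47 * 2 = 94

The answer is 94.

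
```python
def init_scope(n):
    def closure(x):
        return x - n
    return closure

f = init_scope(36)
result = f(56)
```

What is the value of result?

Step 1: init_scope(36) creates a closure capturing n = 36.
Step 2: f(56) computes 56 - 36 = 20.
Step 3: result = 20

The answer is 20.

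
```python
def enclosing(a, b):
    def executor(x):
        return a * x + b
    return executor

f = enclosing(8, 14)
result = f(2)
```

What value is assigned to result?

Step 1: enclosing(8, 14) captures a = 8, b = 14.
Step 2: f(2) computes 8 * 2 + 14 = 30.
Step 3: result = 30

The answer is 30.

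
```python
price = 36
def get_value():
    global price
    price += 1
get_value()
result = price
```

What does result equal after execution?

Step 1: price = 36 globally.
Step 2: get_value() modifies global price: price += 1 = 37.
Step 3: result = 37

The answer is 37.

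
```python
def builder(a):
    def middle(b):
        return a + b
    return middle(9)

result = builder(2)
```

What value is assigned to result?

Step 1: builder(2) passes a = 2.
Step 2: middle(9) has b = 9, reads a = 2 from enclosing.
Step 3: result = 2 + 9 = 11

The answer is 11.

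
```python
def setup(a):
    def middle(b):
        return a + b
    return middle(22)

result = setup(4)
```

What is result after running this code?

Step 1: setup(4) passes a = 4.
Step 2: middle(22) has b = 22, reads a = 4 from enclosing.
Step 3: result = 4 + 22 = 26

The answer is 26.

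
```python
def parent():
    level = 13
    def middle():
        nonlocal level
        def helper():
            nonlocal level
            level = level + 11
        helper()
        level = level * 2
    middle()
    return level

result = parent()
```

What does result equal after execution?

Step 1: level = 13.
Step 2: helper() adds 11: level = 13 + 11 = 24.
Step 3: middle() doubles: level = 24 * 2 = 48.
Step 4: result = 48

The answer is 48.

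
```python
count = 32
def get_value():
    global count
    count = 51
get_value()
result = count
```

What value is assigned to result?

Step 1: count = 32 globally.
Step 2: get_value() declares global count and sets it to 51.
Step 3: After get_value(), global count = 51. result = 51

The answer is 51.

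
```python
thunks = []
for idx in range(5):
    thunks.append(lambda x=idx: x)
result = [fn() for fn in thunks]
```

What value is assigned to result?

Step 1: Default arg x=idx captures idx at each iteration.
Step 2: Each lambda has its own default: 0, 1, ..., 4.
Step 3: result = [0, 1, 2, 3, 4]

The answer is [0, 1, 2, 3, 4].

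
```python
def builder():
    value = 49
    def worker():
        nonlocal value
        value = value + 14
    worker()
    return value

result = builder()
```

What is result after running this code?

Step 1: builder() sets value = 49.
Step 2: worker() uses nonlocal to modify value in builder's scope: value = 49 + 14 = 63.
Step 3: builder() returns the modified value = 63

The answer is 63.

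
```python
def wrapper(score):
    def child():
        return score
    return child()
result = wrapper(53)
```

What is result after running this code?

Step 1: wrapper(53) binds parameter score = 53.
Step 2: child() looks up score in enclosing scope and finds the parameter score = 53.
Step 3: result = 53

The answer is 53.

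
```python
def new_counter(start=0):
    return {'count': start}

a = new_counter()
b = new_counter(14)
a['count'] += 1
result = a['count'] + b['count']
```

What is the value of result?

Step 1: new_counter() returns a new dict each call (immutable default 0).
Step 2: a = {'count': 0}, b = {'count': 14}.
Step 3: a['count'] += 1 = 1. result = 1 + 14 = 15

The answer is 15.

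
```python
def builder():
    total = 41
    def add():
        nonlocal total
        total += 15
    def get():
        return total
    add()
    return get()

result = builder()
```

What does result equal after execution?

Step 1: total = 41. add() modifies it via nonlocal, get() reads it.
Step 2: add() makes total = 41 + 15 = 56.
Step 3: get() returns 56. result = 56

The answer is 56.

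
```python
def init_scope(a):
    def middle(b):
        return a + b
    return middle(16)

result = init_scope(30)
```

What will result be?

Step 1: init_scope(30) passes a = 30.
Step 2: middle(16) has b = 16, reads a = 30 from enclosing.
Step 3: result = 30 + 16 = 46

The answer is 46.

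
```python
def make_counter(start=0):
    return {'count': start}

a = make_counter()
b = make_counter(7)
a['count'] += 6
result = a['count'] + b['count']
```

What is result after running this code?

Step 1: make_counter() returns a new dict each call (immutable default 0).
Step 2: a = {'count': 0}, b = {'count': 7}.
Step 3: a['count'] += 6 = 6. result = 6 + 7 = 13

The answer is 13.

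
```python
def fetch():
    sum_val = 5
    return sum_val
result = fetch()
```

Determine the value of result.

Step 1: fetch() defines sum_val = 5 in its local scope.
Step 2: return sum_val finds the local variable sum_val = 5.
Step 3: result = 5

The answer is 5.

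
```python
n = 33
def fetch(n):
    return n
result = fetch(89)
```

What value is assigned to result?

Step 1: Global n = 33.
Step 2: fetch(89) takes parameter n = 89, which shadows the global.
Step 3: result = 89

The answer is 89.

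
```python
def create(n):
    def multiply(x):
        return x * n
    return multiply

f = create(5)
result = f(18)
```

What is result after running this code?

Step 1: create(5) returns multiply closure with n = 5.
Step 2: f(18) computes 18 * 5 = 90.
Step 3: result = 90

The answer is 90.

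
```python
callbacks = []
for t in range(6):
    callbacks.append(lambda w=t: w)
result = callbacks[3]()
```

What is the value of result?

Step 1: Default argument w=t captures t's value at each iteration.
Step 2: callbacks[3] captured w = 3 when t was 3.
Step 3: result = 3

The answer is 3.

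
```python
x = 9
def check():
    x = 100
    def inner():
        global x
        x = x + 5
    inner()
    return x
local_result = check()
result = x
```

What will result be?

Step 1: Global x = 9. check() creates local x = 100.
Step 2: inner() declares global x and adds 5: global x = 9 + 5 = 14.
Step 3: check() returns its local x = 100 (unaffected by inner).
Step 4: result = global x = 14

The answer is 14.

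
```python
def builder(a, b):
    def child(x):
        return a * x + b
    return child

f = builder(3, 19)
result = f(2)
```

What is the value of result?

Step 1: builder(3, 19) captures a = 3, b = 19.
Step 2: f(2) computes 3 * 2 + 19 = 25.
Step 3: result = 25

The answer is 25.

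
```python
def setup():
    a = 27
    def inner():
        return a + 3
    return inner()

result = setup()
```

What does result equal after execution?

Step 1: setup() defines a = 27.
Step 2: inner() reads a = 27 from enclosing scope, returns 27 + 3 = 30.
Step 3: result = 30

The answer is 30.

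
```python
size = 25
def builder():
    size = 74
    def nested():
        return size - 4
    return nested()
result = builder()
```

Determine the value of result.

Step 1: builder() shadows global size with size = 74.
Step 2: nested() finds size = 74 in enclosing scope, computes 74 - 4 = 70.
Step 3: result = 70

The answer is 70.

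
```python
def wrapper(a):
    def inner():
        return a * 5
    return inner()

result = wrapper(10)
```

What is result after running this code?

Step 1: wrapper(10) binds parameter a = 10.
Step 2: inner() accesses a = 10 from enclosing scope.
Step 3: result = 10 * 5 = 50

The answer is 50.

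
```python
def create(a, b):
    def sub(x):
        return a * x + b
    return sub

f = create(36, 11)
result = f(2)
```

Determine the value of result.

Step 1: create(36, 11) captures a = 36, b = 11.
Step 2: f(2) computes 36 * 2 + 11 = 83.
Step 3: result = 83

The answer is 83.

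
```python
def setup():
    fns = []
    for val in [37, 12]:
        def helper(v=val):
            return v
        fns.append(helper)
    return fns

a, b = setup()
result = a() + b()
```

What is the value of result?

Step 1: Default argument v=val captures val at each iteration.
Step 2: a() returns 37 (captured at first iteration), b() returns 12 (captured at second).
Step 3: result = 37 + 12 = 49

The answer is 49.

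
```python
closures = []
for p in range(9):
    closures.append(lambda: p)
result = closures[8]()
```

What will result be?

Step 1: The loop creates 9 lambdas, all referencing the same variable p.
Step 2: After the loop, p = 8 (final value).
Step 3: closures[8]() looks up p at call time and finds 8. This is the late binding gotcha. result = 8

The answer is 8.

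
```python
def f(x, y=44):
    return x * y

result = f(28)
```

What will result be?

Step 1: f(28) uses default y = 44.
Step 2: Returns 28 * 44 = 1232.
Step 3: result = 1232

The answer is 1232.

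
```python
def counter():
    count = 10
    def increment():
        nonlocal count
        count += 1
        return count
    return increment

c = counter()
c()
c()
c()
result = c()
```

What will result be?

Step 1: counter() creates closure with count = 10.
Step 2: Each c() call increments count via nonlocal. After 4 calls: 10 + 4 = 14.
Step 3: result = 14

The answer is 14.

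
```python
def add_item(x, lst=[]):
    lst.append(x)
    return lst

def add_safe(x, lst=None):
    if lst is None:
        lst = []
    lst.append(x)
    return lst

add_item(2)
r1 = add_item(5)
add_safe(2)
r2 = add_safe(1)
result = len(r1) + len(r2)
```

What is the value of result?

Step 1: add_item shares mutable default: after 2 calls, lst = [2, 5], len = 2.
Step 2: add_safe creates fresh list each time: r2 = [1], len = 1.
Step 3: result = 2 + 1 = 3

The answer is 3.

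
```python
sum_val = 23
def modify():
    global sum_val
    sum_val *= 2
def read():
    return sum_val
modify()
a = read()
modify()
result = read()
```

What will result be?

Step 1: sum_val = 23.
Step 2: First modify(): sum_val = 23 * 2 = 46.
Step 3: Second modify(): sum_val = 46 * 2 = 92.
Step 4: read() returns 92

The answer is 92.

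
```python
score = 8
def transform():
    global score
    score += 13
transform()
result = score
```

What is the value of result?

Step 1: score = 8 globally.
Step 2: transform() modifies global score: score += 13 = 21.
Step 3: result = 21

The answer is 21.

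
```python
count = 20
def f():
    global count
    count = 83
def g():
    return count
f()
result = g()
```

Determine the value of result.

Step 1: count = 20.
Step 2: f() sets global count = 83.
Step 3: g() reads global count = 83. result = 83

The answer is 83.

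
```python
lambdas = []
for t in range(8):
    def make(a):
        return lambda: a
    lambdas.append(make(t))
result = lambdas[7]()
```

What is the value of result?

Step 1: make(t) creates a new scope capturing a = t at call time.
Step 2: lambdas[7] = make(7), so its lambda captures a = 7.
Step 3: result = 7 (closure factory fixes late binding)

The answer is 7.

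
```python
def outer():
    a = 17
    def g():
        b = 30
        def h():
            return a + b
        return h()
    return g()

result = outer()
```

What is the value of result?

Step 1: outer() defines a = 17. g() defines b = 30.
Step 2: h() accesses both from enclosing scopes: a = 17, b = 30.
Step 3: result = 17 + 30 = 47

The answer is 47.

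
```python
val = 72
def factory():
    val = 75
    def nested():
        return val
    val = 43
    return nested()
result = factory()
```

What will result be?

Step 1: factory() sets val = 75, then later val = 43.
Step 2: nested() is called after val is reassigned to 43. Closures capture variables by reference, not by value.
Step 3: result = 43

The answer is 43.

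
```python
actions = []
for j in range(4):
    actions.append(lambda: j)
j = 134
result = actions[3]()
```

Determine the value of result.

Step 1: Lambdas capture the variable j by reference, not by value.
Step 2: After the loop, j is reassigned to 134.
Step 3: actions[3]() looks up the current j = 134. result = 134

The answer is 134.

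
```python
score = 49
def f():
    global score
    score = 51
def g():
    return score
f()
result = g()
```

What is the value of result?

Step 1: score = 49.
Step 2: f() sets global score = 51.
Step 3: g() reads global score = 51. result = 51

The answer is 51.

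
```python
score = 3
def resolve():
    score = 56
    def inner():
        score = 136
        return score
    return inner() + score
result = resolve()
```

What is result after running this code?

Step 1: resolve() has local score = 56. inner() has local score = 136.
Step 2: inner() returns its local score = 136.
Step 3: resolve() returns 136 + its own score (56) = 192

The answer is 192.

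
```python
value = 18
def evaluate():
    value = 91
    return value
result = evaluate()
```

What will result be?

Step 1: Global value = 18.
Step 2: evaluate() creates local value = 91, shadowing the global.
Step 3: Returns local value = 91. result = 91

The answer is 91.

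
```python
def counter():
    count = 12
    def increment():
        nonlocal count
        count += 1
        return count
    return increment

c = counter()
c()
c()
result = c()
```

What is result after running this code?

Step 1: counter() creates closure with count = 12.
Step 2: Each c() call increments count via nonlocal. After 3 calls: 12 + 3 = 15.
Step 3: result = 15

The answer is 15.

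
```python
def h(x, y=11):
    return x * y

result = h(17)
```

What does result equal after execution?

Step 1: h(17) uses default y = 11.
Step 2: Returns 17 * 11 = 187.
Step 3: result = 187

The answer is 187.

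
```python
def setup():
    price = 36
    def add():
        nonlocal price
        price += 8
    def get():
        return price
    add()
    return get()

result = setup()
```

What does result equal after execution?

Step 1: price = 36. add() modifies it via nonlocal, get() reads it.
Step 2: add() makes price = 36 + 8 = 44.
Step 3: get() returns 44. result = 44

The answer is 44.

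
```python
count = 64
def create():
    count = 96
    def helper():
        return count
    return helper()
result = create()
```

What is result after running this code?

Step 1: count = 64 globally, but create() defines count = 96 locally.
Step 2: helper() looks up count. Not in local scope, so checks enclosing scope (create) and finds count = 96.
Step 3: result = 96

The answer is 96.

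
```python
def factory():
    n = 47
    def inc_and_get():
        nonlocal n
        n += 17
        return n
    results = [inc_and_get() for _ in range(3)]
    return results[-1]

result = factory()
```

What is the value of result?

Step 1: n = 47.
Step 2: Three calls to inc_and_get(), each adding 17.
Step 3: Last value = 47 + 17 * 3 = 98

The answer is 98.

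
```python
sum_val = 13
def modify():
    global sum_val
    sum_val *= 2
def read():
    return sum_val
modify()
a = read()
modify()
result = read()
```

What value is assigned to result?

Step 1: sum_val = 13.
Step 2: First modify(): sum_val = 13 * 2 = 26.
Step 3: Second modify(): sum_val = 26 * 2 = 52.
Step 4: read() returns 52

The answer is 52.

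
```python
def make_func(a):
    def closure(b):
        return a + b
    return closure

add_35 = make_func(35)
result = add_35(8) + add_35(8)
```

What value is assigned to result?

Step 1: add_35 captures a = 35.
Step 2: add_35(8) = 35 + 8 = 43, called twice.
Step 3: result = 43 + 43 = 86

The answer is 86.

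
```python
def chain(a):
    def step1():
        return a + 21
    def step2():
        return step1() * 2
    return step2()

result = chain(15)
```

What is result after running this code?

Step 1: chain(15) captures a = 15.
Step 2: step2() calls step1() which returns 15 + 21 = 36.
Step 3: step2() returns 36 * 2 = 72

The answer is 72.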